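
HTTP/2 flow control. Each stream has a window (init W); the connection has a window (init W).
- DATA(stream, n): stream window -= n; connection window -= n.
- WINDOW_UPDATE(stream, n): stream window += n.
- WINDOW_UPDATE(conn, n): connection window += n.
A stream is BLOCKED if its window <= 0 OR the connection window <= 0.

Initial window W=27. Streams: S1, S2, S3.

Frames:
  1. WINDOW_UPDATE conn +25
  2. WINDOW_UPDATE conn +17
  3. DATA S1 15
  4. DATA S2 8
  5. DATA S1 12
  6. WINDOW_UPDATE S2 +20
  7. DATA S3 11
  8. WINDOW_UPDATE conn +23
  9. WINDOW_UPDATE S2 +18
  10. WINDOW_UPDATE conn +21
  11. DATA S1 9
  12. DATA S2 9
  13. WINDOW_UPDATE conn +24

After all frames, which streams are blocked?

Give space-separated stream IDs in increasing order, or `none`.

Answer: S1

Derivation:
Op 1: conn=52 S1=27 S2=27 S3=27 blocked=[]
Op 2: conn=69 S1=27 S2=27 S3=27 blocked=[]
Op 3: conn=54 S1=12 S2=27 S3=27 blocked=[]
Op 4: conn=46 S1=12 S2=19 S3=27 blocked=[]
Op 5: conn=34 S1=0 S2=19 S3=27 blocked=[1]
Op 6: conn=34 S1=0 S2=39 S3=27 blocked=[1]
Op 7: conn=23 S1=0 S2=39 S3=16 blocked=[1]
Op 8: conn=46 S1=0 S2=39 S3=16 blocked=[1]
Op 9: conn=46 S1=0 S2=57 S3=16 blocked=[1]
Op 10: conn=67 S1=0 S2=57 S3=16 blocked=[1]
Op 11: conn=58 S1=-9 S2=57 S3=16 blocked=[1]
Op 12: conn=49 S1=-9 S2=48 S3=16 blocked=[1]
Op 13: conn=73 S1=-9 S2=48 S3=16 blocked=[1]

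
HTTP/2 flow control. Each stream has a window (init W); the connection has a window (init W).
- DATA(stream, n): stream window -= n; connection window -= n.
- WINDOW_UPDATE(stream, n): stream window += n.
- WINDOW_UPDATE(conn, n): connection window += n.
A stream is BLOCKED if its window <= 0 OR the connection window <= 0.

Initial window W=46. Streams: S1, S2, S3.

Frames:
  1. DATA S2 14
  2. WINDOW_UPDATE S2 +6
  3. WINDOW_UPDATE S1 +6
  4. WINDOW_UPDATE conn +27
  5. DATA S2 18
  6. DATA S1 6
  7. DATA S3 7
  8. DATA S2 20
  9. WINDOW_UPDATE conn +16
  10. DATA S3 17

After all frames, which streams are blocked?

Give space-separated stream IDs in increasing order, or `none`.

Answer: S2

Derivation:
Op 1: conn=32 S1=46 S2=32 S3=46 blocked=[]
Op 2: conn=32 S1=46 S2=38 S3=46 blocked=[]
Op 3: conn=32 S1=52 S2=38 S3=46 blocked=[]
Op 4: conn=59 S1=52 S2=38 S3=46 blocked=[]
Op 5: conn=41 S1=52 S2=20 S3=46 blocked=[]
Op 6: conn=35 S1=46 S2=20 S3=46 blocked=[]
Op 7: conn=28 S1=46 S2=20 S3=39 blocked=[]
Op 8: conn=8 S1=46 S2=0 S3=39 blocked=[2]
Op 9: conn=24 S1=46 S2=0 S3=39 blocked=[2]
Op 10: conn=7 S1=46 S2=0 S3=22 blocked=[2]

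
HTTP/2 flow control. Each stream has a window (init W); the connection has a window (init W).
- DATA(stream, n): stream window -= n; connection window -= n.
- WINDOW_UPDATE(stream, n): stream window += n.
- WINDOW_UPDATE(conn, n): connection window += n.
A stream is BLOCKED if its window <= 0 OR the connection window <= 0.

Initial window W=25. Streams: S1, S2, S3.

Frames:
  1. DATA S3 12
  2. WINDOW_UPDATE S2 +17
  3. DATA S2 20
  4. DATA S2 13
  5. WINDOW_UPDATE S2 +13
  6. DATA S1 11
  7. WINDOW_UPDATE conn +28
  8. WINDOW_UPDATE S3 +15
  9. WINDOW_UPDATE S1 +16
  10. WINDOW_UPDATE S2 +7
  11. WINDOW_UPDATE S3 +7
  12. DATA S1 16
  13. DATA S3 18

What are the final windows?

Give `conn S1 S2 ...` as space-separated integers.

Op 1: conn=13 S1=25 S2=25 S3=13 blocked=[]
Op 2: conn=13 S1=25 S2=42 S3=13 blocked=[]
Op 3: conn=-7 S1=25 S2=22 S3=13 blocked=[1, 2, 3]
Op 4: conn=-20 S1=25 S2=9 S3=13 blocked=[1, 2, 3]
Op 5: conn=-20 S1=25 S2=22 S3=13 blocked=[1, 2, 3]
Op 6: conn=-31 S1=14 S2=22 S3=13 blocked=[1, 2, 3]
Op 7: conn=-3 S1=14 S2=22 S3=13 blocked=[1, 2, 3]
Op 8: conn=-3 S1=14 S2=22 S3=28 blocked=[1, 2, 3]
Op 9: conn=-3 S1=30 S2=22 S3=28 blocked=[1, 2, 3]
Op 10: conn=-3 S1=30 S2=29 S3=28 blocked=[1, 2, 3]
Op 11: conn=-3 S1=30 S2=29 S3=35 blocked=[1, 2, 3]
Op 12: conn=-19 S1=14 S2=29 S3=35 blocked=[1, 2, 3]
Op 13: conn=-37 S1=14 S2=29 S3=17 blocked=[1, 2, 3]

Answer: -37 14 29 17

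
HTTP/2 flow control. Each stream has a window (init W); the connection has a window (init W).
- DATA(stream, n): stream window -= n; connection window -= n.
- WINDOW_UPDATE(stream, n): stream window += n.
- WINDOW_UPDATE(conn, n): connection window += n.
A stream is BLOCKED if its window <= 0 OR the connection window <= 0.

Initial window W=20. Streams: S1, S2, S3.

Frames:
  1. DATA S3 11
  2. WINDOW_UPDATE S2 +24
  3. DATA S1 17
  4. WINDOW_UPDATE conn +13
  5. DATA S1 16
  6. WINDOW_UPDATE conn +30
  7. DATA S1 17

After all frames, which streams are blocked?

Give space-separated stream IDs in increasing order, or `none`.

Op 1: conn=9 S1=20 S2=20 S3=9 blocked=[]
Op 2: conn=9 S1=20 S2=44 S3=9 blocked=[]
Op 3: conn=-8 S1=3 S2=44 S3=9 blocked=[1, 2, 3]
Op 4: conn=5 S1=3 S2=44 S3=9 blocked=[]
Op 5: conn=-11 S1=-13 S2=44 S3=9 blocked=[1, 2, 3]
Op 6: conn=19 S1=-13 S2=44 S3=9 blocked=[1]
Op 7: conn=2 S1=-30 S2=44 S3=9 blocked=[1]

Answer: S1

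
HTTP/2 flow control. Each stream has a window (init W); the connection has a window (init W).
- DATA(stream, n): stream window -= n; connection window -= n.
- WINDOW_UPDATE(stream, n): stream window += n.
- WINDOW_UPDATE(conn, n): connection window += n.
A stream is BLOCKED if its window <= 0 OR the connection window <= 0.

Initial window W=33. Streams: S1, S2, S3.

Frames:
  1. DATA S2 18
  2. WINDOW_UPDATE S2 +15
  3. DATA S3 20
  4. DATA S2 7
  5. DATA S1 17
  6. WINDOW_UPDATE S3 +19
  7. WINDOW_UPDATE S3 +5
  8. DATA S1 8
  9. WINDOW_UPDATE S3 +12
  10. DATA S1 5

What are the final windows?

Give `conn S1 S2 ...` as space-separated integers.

Answer: -42 3 23 49

Derivation:
Op 1: conn=15 S1=33 S2=15 S3=33 blocked=[]
Op 2: conn=15 S1=33 S2=30 S3=33 blocked=[]
Op 3: conn=-5 S1=33 S2=30 S3=13 blocked=[1, 2, 3]
Op 4: conn=-12 S1=33 S2=23 S3=13 blocked=[1, 2, 3]
Op 5: conn=-29 S1=16 S2=23 S3=13 blocked=[1, 2, 3]
Op 6: conn=-29 S1=16 S2=23 S3=32 blocked=[1, 2, 3]
Op 7: conn=-29 S1=16 S2=23 S3=37 blocked=[1, 2, 3]
Op 8: conn=-37 S1=8 S2=23 S3=37 blocked=[1, 2, 3]
Op 9: conn=-37 S1=8 S2=23 S3=49 blocked=[1, 2, 3]
Op 10: conn=-42 S1=3 S2=23 S3=49 blocked=[1, 2, 3]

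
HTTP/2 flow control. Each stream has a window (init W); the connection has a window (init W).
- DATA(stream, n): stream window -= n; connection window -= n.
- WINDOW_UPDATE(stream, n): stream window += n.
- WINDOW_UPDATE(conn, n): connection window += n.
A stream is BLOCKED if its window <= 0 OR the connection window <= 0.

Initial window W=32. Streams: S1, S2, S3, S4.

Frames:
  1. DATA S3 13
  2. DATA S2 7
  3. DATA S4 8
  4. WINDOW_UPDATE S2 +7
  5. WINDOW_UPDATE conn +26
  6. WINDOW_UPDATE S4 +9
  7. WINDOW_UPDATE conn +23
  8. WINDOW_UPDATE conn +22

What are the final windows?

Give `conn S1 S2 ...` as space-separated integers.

Op 1: conn=19 S1=32 S2=32 S3=19 S4=32 blocked=[]
Op 2: conn=12 S1=32 S2=25 S3=19 S4=32 blocked=[]
Op 3: conn=4 S1=32 S2=25 S3=19 S4=24 blocked=[]
Op 4: conn=4 S1=32 S2=32 S3=19 S4=24 blocked=[]
Op 5: conn=30 S1=32 S2=32 S3=19 S4=24 blocked=[]
Op 6: conn=30 S1=32 S2=32 S3=19 S4=33 blocked=[]
Op 7: conn=53 S1=32 S2=32 S3=19 S4=33 blocked=[]
Op 8: conn=75 S1=32 S2=32 S3=19 S4=33 blocked=[]

Answer: 75 32 32 19 33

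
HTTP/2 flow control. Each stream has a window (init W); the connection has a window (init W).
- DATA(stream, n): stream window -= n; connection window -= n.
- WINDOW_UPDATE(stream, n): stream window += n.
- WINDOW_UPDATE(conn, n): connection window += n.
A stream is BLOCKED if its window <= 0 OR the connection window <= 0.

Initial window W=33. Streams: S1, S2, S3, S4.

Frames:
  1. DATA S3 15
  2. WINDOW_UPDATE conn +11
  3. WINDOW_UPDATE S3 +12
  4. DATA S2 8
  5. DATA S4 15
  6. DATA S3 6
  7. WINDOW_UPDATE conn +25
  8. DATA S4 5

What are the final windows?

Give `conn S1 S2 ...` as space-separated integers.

Op 1: conn=18 S1=33 S2=33 S3=18 S4=33 blocked=[]
Op 2: conn=29 S1=33 S2=33 S3=18 S4=33 blocked=[]
Op 3: conn=29 S1=33 S2=33 S3=30 S4=33 blocked=[]
Op 4: conn=21 S1=33 S2=25 S3=30 S4=33 blocked=[]
Op 5: conn=6 S1=33 S2=25 S3=30 S4=18 blocked=[]
Op 6: conn=0 S1=33 S2=25 S3=24 S4=18 blocked=[1, 2, 3, 4]
Op 7: conn=25 S1=33 S2=25 S3=24 S4=18 blocked=[]
Op 8: conn=20 S1=33 S2=25 S3=24 S4=13 blocked=[]

Answer: 20 33 25 24 13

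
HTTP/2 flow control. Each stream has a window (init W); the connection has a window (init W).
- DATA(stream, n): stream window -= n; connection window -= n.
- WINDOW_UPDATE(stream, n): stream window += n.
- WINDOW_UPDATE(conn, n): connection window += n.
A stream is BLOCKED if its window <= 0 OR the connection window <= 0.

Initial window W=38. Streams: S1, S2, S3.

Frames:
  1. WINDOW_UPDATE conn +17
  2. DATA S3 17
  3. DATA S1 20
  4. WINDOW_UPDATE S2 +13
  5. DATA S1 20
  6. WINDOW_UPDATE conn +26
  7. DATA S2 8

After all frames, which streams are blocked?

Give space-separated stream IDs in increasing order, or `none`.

Answer: S1

Derivation:
Op 1: conn=55 S1=38 S2=38 S3=38 blocked=[]
Op 2: conn=38 S1=38 S2=38 S3=21 blocked=[]
Op 3: conn=18 S1=18 S2=38 S3=21 blocked=[]
Op 4: conn=18 S1=18 S2=51 S3=21 blocked=[]
Op 5: conn=-2 S1=-2 S2=51 S3=21 blocked=[1, 2, 3]
Op 6: conn=24 S1=-2 S2=51 S3=21 blocked=[1]
Op 7: conn=16 S1=-2 S2=43 S3=21 blocked=[1]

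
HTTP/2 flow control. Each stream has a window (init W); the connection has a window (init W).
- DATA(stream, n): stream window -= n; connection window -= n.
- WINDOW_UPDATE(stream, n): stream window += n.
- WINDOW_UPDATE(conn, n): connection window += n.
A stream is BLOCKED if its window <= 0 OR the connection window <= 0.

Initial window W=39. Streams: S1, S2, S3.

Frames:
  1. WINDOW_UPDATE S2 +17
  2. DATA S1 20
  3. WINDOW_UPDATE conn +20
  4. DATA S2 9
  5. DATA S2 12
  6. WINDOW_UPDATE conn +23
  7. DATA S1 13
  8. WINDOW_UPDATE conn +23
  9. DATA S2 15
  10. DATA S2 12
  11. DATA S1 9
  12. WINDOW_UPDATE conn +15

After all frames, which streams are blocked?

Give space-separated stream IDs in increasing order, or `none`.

Op 1: conn=39 S1=39 S2=56 S3=39 blocked=[]
Op 2: conn=19 S1=19 S2=56 S3=39 blocked=[]
Op 3: conn=39 S1=19 S2=56 S3=39 blocked=[]
Op 4: conn=30 S1=19 S2=47 S3=39 blocked=[]
Op 5: conn=18 S1=19 S2=35 S3=39 blocked=[]
Op 6: conn=41 S1=19 S2=35 S3=39 blocked=[]
Op 7: conn=28 S1=6 S2=35 S3=39 blocked=[]
Op 8: conn=51 S1=6 S2=35 S3=39 blocked=[]
Op 9: conn=36 S1=6 S2=20 S3=39 blocked=[]
Op 10: conn=24 S1=6 S2=8 S3=39 blocked=[]
Op 11: conn=15 S1=-3 S2=8 S3=39 blocked=[1]
Op 12: conn=30 S1=-3 S2=8 S3=39 blocked=[1]

Answer: S1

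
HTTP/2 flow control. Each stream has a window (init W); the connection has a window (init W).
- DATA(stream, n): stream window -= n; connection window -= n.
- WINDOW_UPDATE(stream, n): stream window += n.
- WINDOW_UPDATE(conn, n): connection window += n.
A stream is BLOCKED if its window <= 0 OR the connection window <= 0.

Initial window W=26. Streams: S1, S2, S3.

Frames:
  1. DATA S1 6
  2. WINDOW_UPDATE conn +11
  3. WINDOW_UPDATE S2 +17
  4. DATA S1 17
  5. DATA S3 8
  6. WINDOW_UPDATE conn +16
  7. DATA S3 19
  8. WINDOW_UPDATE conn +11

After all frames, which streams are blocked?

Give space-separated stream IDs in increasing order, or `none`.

Op 1: conn=20 S1=20 S2=26 S3=26 blocked=[]
Op 2: conn=31 S1=20 S2=26 S3=26 blocked=[]
Op 3: conn=31 S1=20 S2=43 S3=26 blocked=[]
Op 4: conn=14 S1=3 S2=43 S3=26 blocked=[]
Op 5: conn=6 S1=3 S2=43 S3=18 blocked=[]
Op 6: conn=22 S1=3 S2=43 S3=18 blocked=[]
Op 7: conn=3 S1=3 S2=43 S3=-1 blocked=[3]
Op 8: conn=14 S1=3 S2=43 S3=-1 blocked=[3]

Answer: S3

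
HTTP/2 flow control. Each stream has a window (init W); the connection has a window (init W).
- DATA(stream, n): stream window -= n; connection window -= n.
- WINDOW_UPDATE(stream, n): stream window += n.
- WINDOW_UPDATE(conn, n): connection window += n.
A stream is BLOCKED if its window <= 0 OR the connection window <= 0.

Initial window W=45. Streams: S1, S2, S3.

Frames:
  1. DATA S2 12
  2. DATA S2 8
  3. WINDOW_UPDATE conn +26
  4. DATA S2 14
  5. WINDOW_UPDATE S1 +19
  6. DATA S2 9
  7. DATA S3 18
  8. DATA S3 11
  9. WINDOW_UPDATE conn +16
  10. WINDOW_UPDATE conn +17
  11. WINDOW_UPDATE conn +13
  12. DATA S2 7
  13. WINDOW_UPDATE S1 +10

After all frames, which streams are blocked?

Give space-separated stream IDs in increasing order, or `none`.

Op 1: conn=33 S1=45 S2=33 S3=45 blocked=[]
Op 2: conn=25 S1=45 S2=25 S3=45 blocked=[]
Op 3: conn=51 S1=45 S2=25 S3=45 blocked=[]
Op 4: conn=37 S1=45 S2=11 S3=45 blocked=[]
Op 5: conn=37 S1=64 S2=11 S3=45 blocked=[]
Op 6: conn=28 S1=64 S2=2 S3=45 blocked=[]
Op 7: conn=10 S1=64 S2=2 S3=27 blocked=[]
Op 8: conn=-1 S1=64 S2=2 S3=16 blocked=[1, 2, 3]
Op 9: conn=15 S1=64 S2=2 S3=16 blocked=[]
Op 10: conn=32 S1=64 S2=2 S3=16 blocked=[]
Op 11: conn=45 S1=64 S2=2 S3=16 blocked=[]
Op 12: conn=38 S1=64 S2=-5 S3=16 blocked=[2]
Op 13: conn=38 S1=74 S2=-5 S3=16 blocked=[2]

Answer: S2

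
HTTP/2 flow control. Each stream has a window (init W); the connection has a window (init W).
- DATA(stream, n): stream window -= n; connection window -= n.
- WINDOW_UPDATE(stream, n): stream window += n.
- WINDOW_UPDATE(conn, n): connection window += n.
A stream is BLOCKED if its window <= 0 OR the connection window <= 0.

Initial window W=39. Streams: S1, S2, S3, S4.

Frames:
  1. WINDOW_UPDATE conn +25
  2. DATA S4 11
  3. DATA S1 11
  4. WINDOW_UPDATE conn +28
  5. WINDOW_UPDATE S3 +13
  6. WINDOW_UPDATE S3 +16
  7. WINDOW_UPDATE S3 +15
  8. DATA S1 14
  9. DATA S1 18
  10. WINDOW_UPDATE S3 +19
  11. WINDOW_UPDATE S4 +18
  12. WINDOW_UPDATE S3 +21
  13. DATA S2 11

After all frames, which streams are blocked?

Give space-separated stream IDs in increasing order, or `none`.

Answer: S1

Derivation:
Op 1: conn=64 S1=39 S2=39 S3=39 S4=39 blocked=[]
Op 2: conn=53 S1=39 S2=39 S3=39 S4=28 blocked=[]
Op 3: conn=42 S1=28 S2=39 S3=39 S4=28 blocked=[]
Op 4: conn=70 S1=28 S2=39 S3=39 S4=28 blocked=[]
Op 5: conn=70 S1=28 S2=39 S3=52 S4=28 blocked=[]
Op 6: conn=70 S1=28 S2=39 S3=68 S4=28 blocked=[]
Op 7: conn=70 S1=28 S2=39 S3=83 S4=28 blocked=[]
Op 8: conn=56 S1=14 S2=39 S3=83 S4=28 blocked=[]
Op 9: conn=38 S1=-4 S2=39 S3=83 S4=28 blocked=[1]
Op 10: conn=38 S1=-4 S2=39 S3=102 S4=28 blocked=[1]
Op 11: conn=38 S1=-4 S2=39 S3=102 S4=46 blocked=[1]
Op 12: conn=38 S1=-4 S2=39 S3=123 S4=46 blocked=[1]
Op 13: conn=27 S1=-4 S2=28 S3=123 S4=46 blocked=[1]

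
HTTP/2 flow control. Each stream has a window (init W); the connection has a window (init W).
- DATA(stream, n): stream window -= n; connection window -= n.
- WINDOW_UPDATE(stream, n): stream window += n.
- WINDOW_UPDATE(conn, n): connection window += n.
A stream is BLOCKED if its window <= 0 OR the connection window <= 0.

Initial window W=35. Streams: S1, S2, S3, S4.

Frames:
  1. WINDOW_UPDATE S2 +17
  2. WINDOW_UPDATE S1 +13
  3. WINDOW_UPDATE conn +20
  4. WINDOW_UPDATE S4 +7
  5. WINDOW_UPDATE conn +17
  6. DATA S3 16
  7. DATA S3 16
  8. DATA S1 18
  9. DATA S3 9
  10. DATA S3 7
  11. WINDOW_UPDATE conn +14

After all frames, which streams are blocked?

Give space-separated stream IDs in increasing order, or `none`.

Op 1: conn=35 S1=35 S2=52 S3=35 S4=35 blocked=[]
Op 2: conn=35 S1=48 S2=52 S3=35 S4=35 blocked=[]
Op 3: conn=55 S1=48 S2=52 S3=35 S4=35 blocked=[]
Op 4: conn=55 S1=48 S2=52 S3=35 S4=42 blocked=[]
Op 5: conn=72 S1=48 S2=52 S3=35 S4=42 blocked=[]
Op 6: conn=56 S1=48 S2=52 S3=19 S4=42 blocked=[]
Op 7: conn=40 S1=48 S2=52 S3=3 S4=42 blocked=[]
Op 8: conn=22 S1=30 S2=52 S3=3 S4=42 blocked=[]
Op 9: conn=13 S1=30 S2=52 S3=-6 S4=42 blocked=[3]
Op 10: conn=6 S1=30 S2=52 S3=-13 S4=42 blocked=[3]
Op 11: conn=20 S1=30 S2=52 S3=-13 S4=42 blocked=[3]

Answer: S3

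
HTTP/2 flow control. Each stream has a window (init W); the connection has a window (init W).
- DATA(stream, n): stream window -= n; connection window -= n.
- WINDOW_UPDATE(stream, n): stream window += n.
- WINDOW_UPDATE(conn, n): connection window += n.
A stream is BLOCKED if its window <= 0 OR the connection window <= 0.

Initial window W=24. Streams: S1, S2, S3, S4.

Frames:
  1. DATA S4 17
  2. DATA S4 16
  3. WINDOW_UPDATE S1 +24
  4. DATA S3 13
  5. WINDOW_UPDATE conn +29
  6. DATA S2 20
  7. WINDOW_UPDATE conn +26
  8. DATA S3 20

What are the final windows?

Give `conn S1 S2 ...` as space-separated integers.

Op 1: conn=7 S1=24 S2=24 S3=24 S4=7 blocked=[]
Op 2: conn=-9 S1=24 S2=24 S3=24 S4=-9 blocked=[1, 2, 3, 4]
Op 3: conn=-9 S1=48 S2=24 S3=24 S4=-9 blocked=[1, 2, 3, 4]
Op 4: conn=-22 S1=48 S2=24 S3=11 S4=-9 blocked=[1, 2, 3, 4]
Op 5: conn=7 S1=48 S2=24 S3=11 S4=-9 blocked=[4]
Op 6: conn=-13 S1=48 S2=4 S3=11 S4=-9 blocked=[1, 2, 3, 4]
Op 7: conn=13 S1=48 S2=4 S3=11 S4=-9 blocked=[4]
Op 8: conn=-7 S1=48 S2=4 S3=-9 S4=-9 blocked=[1, 2, 3, 4]

Answer: -7 48 4 -9 -9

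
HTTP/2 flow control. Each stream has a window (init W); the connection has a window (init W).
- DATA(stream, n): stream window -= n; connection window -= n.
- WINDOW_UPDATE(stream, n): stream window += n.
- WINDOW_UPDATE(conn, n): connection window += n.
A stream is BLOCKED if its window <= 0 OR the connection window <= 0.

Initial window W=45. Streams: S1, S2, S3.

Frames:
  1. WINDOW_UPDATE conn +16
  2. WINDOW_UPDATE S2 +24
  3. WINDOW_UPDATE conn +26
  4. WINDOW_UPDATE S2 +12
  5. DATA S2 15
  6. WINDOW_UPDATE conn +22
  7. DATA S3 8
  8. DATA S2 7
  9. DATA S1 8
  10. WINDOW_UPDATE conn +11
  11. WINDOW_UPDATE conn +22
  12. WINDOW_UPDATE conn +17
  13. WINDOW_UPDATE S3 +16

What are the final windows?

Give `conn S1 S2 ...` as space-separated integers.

Answer: 121 37 59 53

Derivation:
Op 1: conn=61 S1=45 S2=45 S3=45 blocked=[]
Op 2: conn=61 S1=45 S2=69 S3=45 blocked=[]
Op 3: conn=87 S1=45 S2=69 S3=45 blocked=[]
Op 4: conn=87 S1=45 S2=81 S3=45 blocked=[]
Op 5: conn=72 S1=45 S2=66 S3=45 blocked=[]
Op 6: conn=94 S1=45 S2=66 S3=45 blocked=[]
Op 7: conn=86 S1=45 S2=66 S3=37 blocked=[]
Op 8: conn=79 S1=45 S2=59 S3=37 blocked=[]
Op 9: conn=71 S1=37 S2=59 S3=37 blocked=[]
Op 10: conn=82 S1=37 S2=59 S3=37 blocked=[]
Op 11: conn=104 S1=37 S2=59 S3=37 blocked=[]
Op 12: conn=121 S1=37 S2=59 S3=37 blocked=[]
Op 13: conn=121 S1=37 S2=59 S3=53 blocked=[]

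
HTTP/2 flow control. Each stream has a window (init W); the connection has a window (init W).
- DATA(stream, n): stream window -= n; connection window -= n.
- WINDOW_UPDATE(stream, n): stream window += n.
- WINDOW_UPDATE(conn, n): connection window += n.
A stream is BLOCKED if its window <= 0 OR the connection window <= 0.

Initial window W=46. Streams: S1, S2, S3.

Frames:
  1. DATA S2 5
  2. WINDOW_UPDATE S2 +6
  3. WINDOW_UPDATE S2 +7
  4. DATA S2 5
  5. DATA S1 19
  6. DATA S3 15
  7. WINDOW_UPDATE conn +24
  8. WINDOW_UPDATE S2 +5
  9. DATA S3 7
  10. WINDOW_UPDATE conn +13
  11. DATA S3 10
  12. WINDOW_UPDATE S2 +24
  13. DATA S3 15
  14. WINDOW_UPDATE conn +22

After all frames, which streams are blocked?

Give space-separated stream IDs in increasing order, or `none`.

Answer: S3

Derivation:
Op 1: conn=41 S1=46 S2=41 S3=46 blocked=[]
Op 2: conn=41 S1=46 S2=47 S3=46 blocked=[]
Op 3: conn=41 S1=46 S2=54 S3=46 blocked=[]
Op 4: conn=36 S1=46 S2=49 S3=46 blocked=[]
Op 5: conn=17 S1=27 S2=49 S3=46 blocked=[]
Op 6: conn=2 S1=27 S2=49 S3=31 blocked=[]
Op 7: conn=26 S1=27 S2=49 S3=31 blocked=[]
Op 8: conn=26 S1=27 S2=54 S3=31 blocked=[]
Op 9: conn=19 S1=27 S2=54 S3=24 blocked=[]
Op 10: conn=32 S1=27 S2=54 S3=24 blocked=[]
Op 11: conn=22 S1=27 S2=54 S3=14 blocked=[]
Op 12: conn=22 S1=27 S2=78 S3=14 blocked=[]
Op 13: conn=7 S1=27 S2=78 S3=-1 blocked=[3]
Op 14: conn=29 S1=27 S2=78 S3=-1 blocked=[3]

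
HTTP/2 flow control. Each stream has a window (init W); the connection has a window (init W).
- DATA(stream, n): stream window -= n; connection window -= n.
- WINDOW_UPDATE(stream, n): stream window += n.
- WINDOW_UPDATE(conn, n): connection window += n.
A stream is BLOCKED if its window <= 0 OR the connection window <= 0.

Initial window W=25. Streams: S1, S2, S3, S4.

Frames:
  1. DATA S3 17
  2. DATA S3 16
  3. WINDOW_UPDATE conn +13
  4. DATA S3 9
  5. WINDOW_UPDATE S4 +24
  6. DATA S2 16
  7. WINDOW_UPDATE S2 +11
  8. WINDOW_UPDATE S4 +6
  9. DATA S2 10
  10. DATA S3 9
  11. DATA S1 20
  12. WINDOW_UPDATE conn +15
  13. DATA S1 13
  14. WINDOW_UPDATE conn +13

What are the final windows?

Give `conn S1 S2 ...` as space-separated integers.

Answer: -44 -8 10 -26 55

Derivation:
Op 1: conn=8 S1=25 S2=25 S3=8 S4=25 blocked=[]
Op 2: conn=-8 S1=25 S2=25 S3=-8 S4=25 blocked=[1, 2, 3, 4]
Op 3: conn=5 S1=25 S2=25 S3=-8 S4=25 blocked=[3]
Op 4: conn=-4 S1=25 S2=25 S3=-17 S4=25 blocked=[1, 2, 3, 4]
Op 5: conn=-4 S1=25 S2=25 S3=-17 S4=49 blocked=[1, 2, 3, 4]
Op 6: conn=-20 S1=25 S2=9 S3=-17 S4=49 blocked=[1, 2, 3, 4]
Op 7: conn=-20 S1=25 S2=20 S3=-17 S4=49 blocked=[1, 2, 3, 4]
Op 8: conn=-20 S1=25 S2=20 S3=-17 S4=55 blocked=[1, 2, 3, 4]
Op 9: conn=-30 S1=25 S2=10 S3=-17 S4=55 blocked=[1, 2, 3, 4]
Op 10: conn=-39 S1=25 S2=10 S3=-26 S4=55 blocked=[1, 2, 3, 4]
Op 11: conn=-59 S1=5 S2=10 S3=-26 S4=55 blocked=[1, 2, 3, 4]
Op 12: conn=-44 S1=5 S2=10 S3=-26 S4=55 blocked=[1, 2, 3, 4]
Op 13: conn=-57 S1=-8 S2=10 S3=-26 S4=55 blocked=[1, 2, 3, 4]
Op 14: conn=-44 S1=-8 S2=10 S3=-26 S4=55 blocked=[1, 2, 3, 4]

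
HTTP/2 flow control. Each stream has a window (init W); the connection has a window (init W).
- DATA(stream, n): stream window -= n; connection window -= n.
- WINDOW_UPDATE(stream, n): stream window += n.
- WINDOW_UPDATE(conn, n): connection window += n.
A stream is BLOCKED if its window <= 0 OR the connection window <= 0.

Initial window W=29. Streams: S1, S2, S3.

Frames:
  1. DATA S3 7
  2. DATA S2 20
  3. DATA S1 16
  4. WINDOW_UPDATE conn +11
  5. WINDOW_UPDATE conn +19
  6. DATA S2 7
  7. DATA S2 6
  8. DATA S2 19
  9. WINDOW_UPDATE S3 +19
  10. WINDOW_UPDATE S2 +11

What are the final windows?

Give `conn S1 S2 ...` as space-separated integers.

Op 1: conn=22 S1=29 S2=29 S3=22 blocked=[]
Op 2: conn=2 S1=29 S2=9 S3=22 blocked=[]
Op 3: conn=-14 S1=13 S2=9 S3=22 blocked=[1, 2, 3]
Op 4: conn=-3 S1=13 S2=9 S3=22 blocked=[1, 2, 3]
Op 5: conn=16 S1=13 S2=9 S3=22 blocked=[]
Op 6: conn=9 S1=13 S2=2 S3=22 blocked=[]
Op 7: conn=3 S1=13 S2=-4 S3=22 blocked=[2]
Op 8: conn=-16 S1=13 S2=-23 S3=22 blocked=[1, 2, 3]
Op 9: conn=-16 S1=13 S2=-23 S3=41 blocked=[1, 2, 3]
Op 10: conn=-16 S1=13 S2=-12 S3=41 blocked=[1, 2, 3]

Answer: -16 13 -12 41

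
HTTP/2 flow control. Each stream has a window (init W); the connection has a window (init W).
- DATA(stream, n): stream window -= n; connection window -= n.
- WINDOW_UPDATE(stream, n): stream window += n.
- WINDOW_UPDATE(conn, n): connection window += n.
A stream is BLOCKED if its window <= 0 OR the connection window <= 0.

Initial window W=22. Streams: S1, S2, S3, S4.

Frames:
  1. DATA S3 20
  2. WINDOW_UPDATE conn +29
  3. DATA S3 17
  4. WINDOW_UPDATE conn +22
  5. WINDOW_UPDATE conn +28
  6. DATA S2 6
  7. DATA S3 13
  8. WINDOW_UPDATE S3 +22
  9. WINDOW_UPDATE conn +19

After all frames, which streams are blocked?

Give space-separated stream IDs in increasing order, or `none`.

Op 1: conn=2 S1=22 S2=22 S3=2 S4=22 blocked=[]
Op 2: conn=31 S1=22 S2=22 S3=2 S4=22 blocked=[]
Op 3: conn=14 S1=22 S2=22 S3=-15 S4=22 blocked=[3]
Op 4: conn=36 S1=22 S2=22 S3=-15 S4=22 blocked=[3]
Op 5: conn=64 S1=22 S2=22 S3=-15 S4=22 blocked=[3]
Op 6: conn=58 S1=22 S2=16 S3=-15 S4=22 blocked=[3]
Op 7: conn=45 S1=22 S2=16 S3=-28 S4=22 blocked=[3]
Op 8: conn=45 S1=22 S2=16 S3=-6 S4=22 blocked=[3]
Op 9: conn=64 S1=22 S2=16 S3=-6 S4=22 blocked=[3]

Answer: S3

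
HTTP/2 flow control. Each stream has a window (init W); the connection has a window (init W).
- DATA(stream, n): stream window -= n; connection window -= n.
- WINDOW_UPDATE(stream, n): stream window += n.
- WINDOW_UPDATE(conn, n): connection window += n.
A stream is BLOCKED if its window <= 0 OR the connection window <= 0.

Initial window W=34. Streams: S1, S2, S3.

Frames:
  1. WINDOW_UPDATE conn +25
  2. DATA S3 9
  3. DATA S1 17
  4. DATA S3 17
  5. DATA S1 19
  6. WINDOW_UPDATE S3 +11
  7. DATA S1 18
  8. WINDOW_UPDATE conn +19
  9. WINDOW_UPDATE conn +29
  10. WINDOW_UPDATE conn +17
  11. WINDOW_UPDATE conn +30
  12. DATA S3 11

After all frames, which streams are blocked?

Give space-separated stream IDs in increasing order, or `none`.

Op 1: conn=59 S1=34 S2=34 S3=34 blocked=[]
Op 2: conn=50 S1=34 S2=34 S3=25 blocked=[]
Op 3: conn=33 S1=17 S2=34 S3=25 blocked=[]
Op 4: conn=16 S1=17 S2=34 S3=8 blocked=[]
Op 5: conn=-3 S1=-2 S2=34 S3=8 blocked=[1, 2, 3]
Op 6: conn=-3 S1=-2 S2=34 S3=19 blocked=[1, 2, 3]
Op 7: conn=-21 S1=-20 S2=34 S3=19 blocked=[1, 2, 3]
Op 8: conn=-2 S1=-20 S2=34 S3=19 blocked=[1, 2, 3]
Op 9: conn=27 S1=-20 S2=34 S3=19 blocked=[1]
Op 10: conn=44 S1=-20 S2=34 S3=19 blocked=[1]
Op 11: conn=74 S1=-20 S2=34 S3=19 blocked=[1]
Op 12: conn=63 S1=-20 S2=34 S3=8 blocked=[1]

Answer: S1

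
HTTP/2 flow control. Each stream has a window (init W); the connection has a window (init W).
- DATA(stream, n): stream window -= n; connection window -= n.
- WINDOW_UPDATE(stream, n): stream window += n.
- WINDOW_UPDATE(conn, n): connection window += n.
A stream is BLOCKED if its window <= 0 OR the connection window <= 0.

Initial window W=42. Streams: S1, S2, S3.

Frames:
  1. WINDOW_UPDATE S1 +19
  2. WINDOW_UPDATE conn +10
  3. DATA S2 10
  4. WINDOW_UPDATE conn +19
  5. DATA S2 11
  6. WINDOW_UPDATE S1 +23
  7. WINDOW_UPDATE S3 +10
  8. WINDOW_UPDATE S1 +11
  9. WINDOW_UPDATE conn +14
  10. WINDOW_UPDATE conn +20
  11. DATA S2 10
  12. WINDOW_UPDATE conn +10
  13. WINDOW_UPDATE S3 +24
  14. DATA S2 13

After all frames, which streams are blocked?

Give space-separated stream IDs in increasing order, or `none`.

Answer: S2

Derivation:
Op 1: conn=42 S1=61 S2=42 S3=42 blocked=[]
Op 2: conn=52 S1=61 S2=42 S3=42 blocked=[]
Op 3: conn=42 S1=61 S2=32 S3=42 blocked=[]
Op 4: conn=61 S1=61 S2=32 S3=42 blocked=[]
Op 5: conn=50 S1=61 S2=21 S3=42 blocked=[]
Op 6: conn=50 S1=84 S2=21 S3=42 blocked=[]
Op 7: conn=50 S1=84 S2=21 S3=52 blocked=[]
Op 8: conn=50 S1=95 S2=21 S3=52 blocked=[]
Op 9: conn=64 S1=95 S2=21 S3=52 blocked=[]
Op 10: conn=84 S1=95 S2=21 S3=52 blocked=[]
Op 11: conn=74 S1=95 S2=11 S3=52 blocked=[]
Op 12: conn=84 S1=95 S2=11 S3=52 blocked=[]
Op 13: conn=84 S1=95 S2=11 S3=76 blocked=[]
Op 14: conn=71 S1=95 S2=-2 S3=76 blocked=[2]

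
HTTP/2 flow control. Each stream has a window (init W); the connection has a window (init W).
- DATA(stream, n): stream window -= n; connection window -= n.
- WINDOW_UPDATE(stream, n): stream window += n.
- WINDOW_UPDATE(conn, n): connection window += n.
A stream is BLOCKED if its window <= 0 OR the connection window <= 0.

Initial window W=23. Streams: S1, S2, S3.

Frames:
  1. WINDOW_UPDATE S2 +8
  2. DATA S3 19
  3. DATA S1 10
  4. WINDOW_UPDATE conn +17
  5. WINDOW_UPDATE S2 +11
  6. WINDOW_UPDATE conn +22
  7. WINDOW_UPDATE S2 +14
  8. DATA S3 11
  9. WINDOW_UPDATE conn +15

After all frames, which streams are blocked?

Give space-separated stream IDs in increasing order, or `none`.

Op 1: conn=23 S1=23 S2=31 S3=23 blocked=[]
Op 2: conn=4 S1=23 S2=31 S3=4 blocked=[]
Op 3: conn=-6 S1=13 S2=31 S3=4 blocked=[1, 2, 3]
Op 4: conn=11 S1=13 S2=31 S3=4 blocked=[]
Op 5: conn=11 S1=13 S2=42 S3=4 blocked=[]
Op 6: conn=33 S1=13 S2=42 S3=4 blocked=[]
Op 7: conn=33 S1=13 S2=56 S3=4 blocked=[]
Op 8: conn=22 S1=13 S2=56 S3=-7 blocked=[3]
Op 9: conn=37 S1=13 S2=56 S3=-7 blocked=[3]

Answer: S3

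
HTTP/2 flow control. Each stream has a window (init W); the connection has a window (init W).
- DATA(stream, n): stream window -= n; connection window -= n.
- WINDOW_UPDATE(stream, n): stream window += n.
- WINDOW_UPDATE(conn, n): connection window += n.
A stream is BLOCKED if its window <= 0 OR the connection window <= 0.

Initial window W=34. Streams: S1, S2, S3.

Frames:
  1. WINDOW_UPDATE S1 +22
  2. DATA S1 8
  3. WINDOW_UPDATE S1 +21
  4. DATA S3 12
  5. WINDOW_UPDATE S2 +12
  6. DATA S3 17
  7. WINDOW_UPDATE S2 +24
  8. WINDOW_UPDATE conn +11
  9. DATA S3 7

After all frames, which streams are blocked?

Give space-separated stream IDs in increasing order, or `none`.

Op 1: conn=34 S1=56 S2=34 S3=34 blocked=[]
Op 2: conn=26 S1=48 S2=34 S3=34 blocked=[]
Op 3: conn=26 S1=69 S2=34 S3=34 blocked=[]
Op 4: conn=14 S1=69 S2=34 S3=22 blocked=[]
Op 5: conn=14 S1=69 S2=46 S3=22 blocked=[]
Op 6: conn=-3 S1=69 S2=46 S3=5 blocked=[1, 2, 3]
Op 7: conn=-3 S1=69 S2=70 S3=5 blocked=[1, 2, 3]
Op 8: conn=8 S1=69 S2=70 S3=5 blocked=[]
Op 9: conn=1 S1=69 S2=70 S3=-2 blocked=[3]

Answer: S3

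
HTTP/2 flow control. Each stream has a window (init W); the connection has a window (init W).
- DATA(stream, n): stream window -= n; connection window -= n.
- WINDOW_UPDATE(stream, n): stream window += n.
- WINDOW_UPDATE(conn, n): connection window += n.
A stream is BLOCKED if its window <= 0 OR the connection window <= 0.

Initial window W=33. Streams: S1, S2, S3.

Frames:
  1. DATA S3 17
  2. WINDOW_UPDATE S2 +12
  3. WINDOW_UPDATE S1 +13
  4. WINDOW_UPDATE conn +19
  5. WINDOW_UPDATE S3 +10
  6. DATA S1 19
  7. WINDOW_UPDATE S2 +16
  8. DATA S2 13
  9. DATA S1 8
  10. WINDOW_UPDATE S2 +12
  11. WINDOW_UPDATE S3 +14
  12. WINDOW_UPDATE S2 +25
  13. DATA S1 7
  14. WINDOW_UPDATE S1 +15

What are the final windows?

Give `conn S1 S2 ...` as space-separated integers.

Answer: -12 27 85 40

Derivation:
Op 1: conn=16 S1=33 S2=33 S3=16 blocked=[]
Op 2: conn=16 S1=33 S2=45 S3=16 blocked=[]
Op 3: conn=16 S1=46 S2=45 S3=16 blocked=[]
Op 4: conn=35 S1=46 S2=45 S3=16 blocked=[]
Op 5: conn=35 S1=46 S2=45 S3=26 blocked=[]
Op 6: conn=16 S1=27 S2=45 S3=26 blocked=[]
Op 7: conn=16 S1=27 S2=61 S3=26 blocked=[]
Op 8: conn=3 S1=27 S2=48 S3=26 blocked=[]
Op 9: conn=-5 S1=19 S2=48 S3=26 blocked=[1, 2, 3]
Op 10: conn=-5 S1=19 S2=60 S3=26 blocked=[1, 2, 3]
Op 11: conn=-5 S1=19 S2=60 S3=40 blocked=[1, 2, 3]
Op 12: conn=-5 S1=19 S2=85 S3=40 blocked=[1, 2, 3]
Op 13: conn=-12 S1=12 S2=85 S3=40 blocked=[1, 2, 3]
Op 14: conn=-12 S1=27 S2=85 S3=40 blocked=[1, 2, 3]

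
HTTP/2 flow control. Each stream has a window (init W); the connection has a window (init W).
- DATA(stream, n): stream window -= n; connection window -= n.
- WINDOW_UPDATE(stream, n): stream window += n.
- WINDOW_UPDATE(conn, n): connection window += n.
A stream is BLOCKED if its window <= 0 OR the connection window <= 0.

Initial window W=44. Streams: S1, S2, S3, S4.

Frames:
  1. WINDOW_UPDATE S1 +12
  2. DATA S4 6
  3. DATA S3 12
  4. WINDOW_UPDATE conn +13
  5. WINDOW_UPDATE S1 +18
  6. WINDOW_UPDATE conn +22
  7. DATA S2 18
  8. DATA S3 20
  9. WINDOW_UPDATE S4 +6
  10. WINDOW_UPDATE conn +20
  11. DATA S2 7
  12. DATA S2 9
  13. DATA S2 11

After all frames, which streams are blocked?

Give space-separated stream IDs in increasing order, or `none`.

Op 1: conn=44 S1=56 S2=44 S3=44 S4=44 blocked=[]
Op 2: conn=38 S1=56 S2=44 S3=44 S4=38 blocked=[]
Op 3: conn=26 S1=56 S2=44 S3=32 S4=38 blocked=[]
Op 4: conn=39 S1=56 S2=44 S3=32 S4=38 blocked=[]
Op 5: conn=39 S1=74 S2=44 S3=32 S4=38 blocked=[]
Op 6: conn=61 S1=74 S2=44 S3=32 S4=38 blocked=[]
Op 7: conn=43 S1=74 S2=26 S3=32 S4=38 blocked=[]
Op 8: conn=23 S1=74 S2=26 S3=12 S4=38 blocked=[]
Op 9: conn=23 S1=74 S2=26 S3=12 S4=44 blocked=[]
Op 10: conn=43 S1=74 S2=26 S3=12 S4=44 blocked=[]
Op 11: conn=36 S1=74 S2=19 S3=12 S4=44 blocked=[]
Op 12: conn=27 S1=74 S2=10 S3=12 S4=44 blocked=[]
Op 13: conn=16 S1=74 S2=-1 S3=12 S4=44 blocked=[2]

Answer: S2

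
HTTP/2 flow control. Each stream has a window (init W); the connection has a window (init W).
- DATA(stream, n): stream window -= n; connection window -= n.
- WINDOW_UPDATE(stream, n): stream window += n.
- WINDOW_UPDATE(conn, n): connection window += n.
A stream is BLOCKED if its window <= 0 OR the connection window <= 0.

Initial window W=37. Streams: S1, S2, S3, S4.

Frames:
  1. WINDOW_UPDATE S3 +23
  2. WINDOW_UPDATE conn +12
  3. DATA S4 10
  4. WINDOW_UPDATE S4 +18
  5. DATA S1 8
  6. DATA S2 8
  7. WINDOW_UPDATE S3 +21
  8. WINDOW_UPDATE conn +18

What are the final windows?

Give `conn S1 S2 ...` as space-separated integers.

Answer: 41 29 29 81 45

Derivation:
Op 1: conn=37 S1=37 S2=37 S3=60 S4=37 blocked=[]
Op 2: conn=49 S1=37 S2=37 S3=60 S4=37 blocked=[]
Op 3: conn=39 S1=37 S2=37 S3=60 S4=27 blocked=[]
Op 4: conn=39 S1=37 S2=37 S3=60 S4=45 blocked=[]
Op 5: conn=31 S1=29 S2=37 S3=60 S4=45 blocked=[]
Op 6: conn=23 S1=29 S2=29 S3=60 S4=45 blocked=[]
Op 7: conn=23 S1=29 S2=29 S3=81 S4=45 blocked=[]
Op 8: conn=41 S1=29 S2=29 S3=81 S4=45 blocked=[]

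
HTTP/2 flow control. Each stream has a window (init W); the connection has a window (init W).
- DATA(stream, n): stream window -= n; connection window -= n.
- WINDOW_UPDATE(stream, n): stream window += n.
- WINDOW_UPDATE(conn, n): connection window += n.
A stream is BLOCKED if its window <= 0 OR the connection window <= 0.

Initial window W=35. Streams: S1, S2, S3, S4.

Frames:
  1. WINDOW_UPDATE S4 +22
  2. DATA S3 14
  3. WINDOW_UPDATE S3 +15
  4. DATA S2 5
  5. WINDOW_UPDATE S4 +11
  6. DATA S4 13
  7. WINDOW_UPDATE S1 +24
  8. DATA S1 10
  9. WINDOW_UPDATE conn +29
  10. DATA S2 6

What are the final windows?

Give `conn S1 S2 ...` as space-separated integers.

Answer: 16 49 24 36 55

Derivation:
Op 1: conn=35 S1=35 S2=35 S3=35 S4=57 blocked=[]
Op 2: conn=21 S1=35 S2=35 S3=21 S4=57 blocked=[]
Op 3: conn=21 S1=35 S2=35 S3=36 S4=57 blocked=[]
Op 4: conn=16 S1=35 S2=30 S3=36 S4=57 blocked=[]
Op 5: conn=16 S1=35 S2=30 S3=36 S4=68 blocked=[]
Op 6: conn=3 S1=35 S2=30 S3=36 S4=55 blocked=[]
Op 7: conn=3 S1=59 S2=30 S3=36 S4=55 blocked=[]
Op 8: conn=-7 S1=49 S2=30 S3=36 S4=55 blocked=[1, 2, 3, 4]
Op 9: conn=22 S1=49 S2=30 S3=36 S4=55 blocked=[]
Op 10: conn=16 S1=49 S2=24 S3=36 S4=55 blocked=[]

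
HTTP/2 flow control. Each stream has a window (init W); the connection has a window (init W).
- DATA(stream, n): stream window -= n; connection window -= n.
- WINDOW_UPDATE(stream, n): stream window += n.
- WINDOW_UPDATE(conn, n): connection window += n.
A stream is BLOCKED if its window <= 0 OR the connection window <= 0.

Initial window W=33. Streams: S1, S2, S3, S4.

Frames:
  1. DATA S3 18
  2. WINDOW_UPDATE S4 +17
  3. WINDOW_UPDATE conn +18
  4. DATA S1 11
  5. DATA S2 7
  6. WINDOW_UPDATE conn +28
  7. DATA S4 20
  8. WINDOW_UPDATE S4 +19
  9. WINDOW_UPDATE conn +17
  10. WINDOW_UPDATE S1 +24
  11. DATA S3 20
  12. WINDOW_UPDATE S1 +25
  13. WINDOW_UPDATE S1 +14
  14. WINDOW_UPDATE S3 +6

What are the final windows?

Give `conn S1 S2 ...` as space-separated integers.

Op 1: conn=15 S1=33 S2=33 S3=15 S4=33 blocked=[]
Op 2: conn=15 S1=33 S2=33 S3=15 S4=50 blocked=[]
Op 3: conn=33 S1=33 S2=33 S3=15 S4=50 blocked=[]
Op 4: conn=22 S1=22 S2=33 S3=15 S4=50 blocked=[]
Op 5: conn=15 S1=22 S2=26 S3=15 S4=50 blocked=[]
Op 6: conn=43 S1=22 S2=26 S3=15 S4=50 blocked=[]
Op 7: conn=23 S1=22 S2=26 S3=15 S4=30 blocked=[]
Op 8: conn=23 S1=22 S2=26 S3=15 S4=49 blocked=[]
Op 9: conn=40 S1=22 S2=26 S3=15 S4=49 blocked=[]
Op 10: conn=40 S1=46 S2=26 S3=15 S4=49 blocked=[]
Op 11: conn=20 S1=46 S2=26 S3=-5 S4=49 blocked=[3]
Op 12: conn=20 S1=71 S2=26 S3=-5 S4=49 blocked=[3]
Op 13: conn=20 S1=85 S2=26 S3=-5 S4=49 blocked=[3]
Op 14: conn=20 S1=85 S2=26 S3=1 S4=49 blocked=[]

Answer: 20 85 26 1 49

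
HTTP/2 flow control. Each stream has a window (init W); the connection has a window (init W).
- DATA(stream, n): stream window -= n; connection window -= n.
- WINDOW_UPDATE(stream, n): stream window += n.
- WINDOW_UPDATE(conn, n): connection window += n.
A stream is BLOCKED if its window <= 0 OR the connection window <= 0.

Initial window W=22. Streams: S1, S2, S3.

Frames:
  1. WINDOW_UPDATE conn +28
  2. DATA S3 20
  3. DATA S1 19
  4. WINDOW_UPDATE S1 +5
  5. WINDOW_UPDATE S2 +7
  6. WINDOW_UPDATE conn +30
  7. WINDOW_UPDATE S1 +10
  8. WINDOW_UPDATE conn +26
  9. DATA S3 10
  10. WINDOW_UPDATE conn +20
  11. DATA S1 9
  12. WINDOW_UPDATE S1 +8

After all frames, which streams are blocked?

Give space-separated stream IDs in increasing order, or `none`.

Op 1: conn=50 S1=22 S2=22 S3=22 blocked=[]
Op 2: conn=30 S1=22 S2=22 S3=2 blocked=[]
Op 3: conn=11 S1=3 S2=22 S3=2 blocked=[]
Op 4: conn=11 S1=8 S2=22 S3=2 blocked=[]
Op 5: conn=11 S1=8 S2=29 S3=2 blocked=[]
Op 6: conn=41 S1=8 S2=29 S3=2 blocked=[]
Op 7: conn=41 S1=18 S2=29 S3=2 blocked=[]
Op 8: conn=67 S1=18 S2=29 S3=2 blocked=[]
Op 9: conn=57 S1=18 S2=29 S3=-8 blocked=[3]
Op 10: conn=77 S1=18 S2=29 S3=-8 blocked=[3]
Op 11: conn=68 S1=9 S2=29 S3=-8 blocked=[3]
Op 12: conn=68 S1=17 S2=29 S3=-8 blocked=[3]

Answer: S3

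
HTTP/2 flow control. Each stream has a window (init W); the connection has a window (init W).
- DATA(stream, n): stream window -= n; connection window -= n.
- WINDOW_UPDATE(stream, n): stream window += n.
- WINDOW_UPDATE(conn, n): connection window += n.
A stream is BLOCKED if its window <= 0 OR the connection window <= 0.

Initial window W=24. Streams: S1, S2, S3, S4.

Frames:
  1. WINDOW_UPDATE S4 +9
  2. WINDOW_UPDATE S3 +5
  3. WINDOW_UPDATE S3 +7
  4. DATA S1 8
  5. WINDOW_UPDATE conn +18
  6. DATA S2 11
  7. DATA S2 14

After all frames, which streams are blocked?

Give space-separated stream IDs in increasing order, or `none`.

Op 1: conn=24 S1=24 S2=24 S3=24 S4=33 blocked=[]
Op 2: conn=24 S1=24 S2=24 S3=29 S4=33 blocked=[]
Op 3: conn=24 S1=24 S2=24 S3=36 S4=33 blocked=[]
Op 4: conn=16 S1=16 S2=24 S3=36 S4=33 blocked=[]
Op 5: conn=34 S1=16 S2=24 S3=36 S4=33 blocked=[]
Op 6: conn=23 S1=16 S2=13 S3=36 S4=33 blocked=[]
Op 7: conn=9 S1=16 S2=-1 S3=36 S4=33 blocked=[2]

Answer: S2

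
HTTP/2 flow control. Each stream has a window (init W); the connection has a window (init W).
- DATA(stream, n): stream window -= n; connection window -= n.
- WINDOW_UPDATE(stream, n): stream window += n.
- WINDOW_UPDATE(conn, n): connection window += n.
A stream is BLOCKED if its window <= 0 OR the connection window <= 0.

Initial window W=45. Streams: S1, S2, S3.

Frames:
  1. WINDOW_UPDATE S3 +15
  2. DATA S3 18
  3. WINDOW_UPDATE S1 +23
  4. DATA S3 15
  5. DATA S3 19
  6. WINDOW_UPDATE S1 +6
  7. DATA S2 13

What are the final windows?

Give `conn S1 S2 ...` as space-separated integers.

Op 1: conn=45 S1=45 S2=45 S3=60 blocked=[]
Op 2: conn=27 S1=45 S2=45 S3=42 blocked=[]
Op 3: conn=27 S1=68 S2=45 S3=42 blocked=[]
Op 4: conn=12 S1=68 S2=45 S3=27 blocked=[]
Op 5: conn=-7 S1=68 S2=45 S3=8 blocked=[1, 2, 3]
Op 6: conn=-7 S1=74 S2=45 S3=8 blocked=[1, 2, 3]
Op 7: conn=-20 S1=74 S2=32 S3=8 blocked=[1, 2, 3]

Answer: -20 74 32 8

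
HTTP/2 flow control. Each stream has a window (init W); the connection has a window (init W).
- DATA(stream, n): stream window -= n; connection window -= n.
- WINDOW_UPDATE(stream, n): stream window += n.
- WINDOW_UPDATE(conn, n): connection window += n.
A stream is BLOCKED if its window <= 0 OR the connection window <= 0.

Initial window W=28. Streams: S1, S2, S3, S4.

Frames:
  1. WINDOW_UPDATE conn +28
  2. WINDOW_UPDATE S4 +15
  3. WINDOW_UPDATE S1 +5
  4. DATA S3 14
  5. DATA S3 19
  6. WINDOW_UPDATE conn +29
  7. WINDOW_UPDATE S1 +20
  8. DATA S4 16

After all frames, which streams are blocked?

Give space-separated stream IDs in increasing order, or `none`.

Answer: S3

Derivation:
Op 1: conn=56 S1=28 S2=28 S3=28 S4=28 blocked=[]
Op 2: conn=56 S1=28 S2=28 S3=28 S4=43 blocked=[]
Op 3: conn=56 S1=33 S2=28 S3=28 S4=43 blocked=[]
Op 4: conn=42 S1=33 S2=28 S3=14 S4=43 blocked=[]
Op 5: conn=23 S1=33 S2=28 S3=-5 S4=43 blocked=[3]
Op 6: conn=52 S1=33 S2=28 S3=-5 S4=43 blocked=[3]
Op 7: conn=52 S1=53 S2=28 S3=-5 S4=43 blocked=[3]
Op 8: conn=36 S1=53 S2=28 S3=-5 S4=27 blocked=[3]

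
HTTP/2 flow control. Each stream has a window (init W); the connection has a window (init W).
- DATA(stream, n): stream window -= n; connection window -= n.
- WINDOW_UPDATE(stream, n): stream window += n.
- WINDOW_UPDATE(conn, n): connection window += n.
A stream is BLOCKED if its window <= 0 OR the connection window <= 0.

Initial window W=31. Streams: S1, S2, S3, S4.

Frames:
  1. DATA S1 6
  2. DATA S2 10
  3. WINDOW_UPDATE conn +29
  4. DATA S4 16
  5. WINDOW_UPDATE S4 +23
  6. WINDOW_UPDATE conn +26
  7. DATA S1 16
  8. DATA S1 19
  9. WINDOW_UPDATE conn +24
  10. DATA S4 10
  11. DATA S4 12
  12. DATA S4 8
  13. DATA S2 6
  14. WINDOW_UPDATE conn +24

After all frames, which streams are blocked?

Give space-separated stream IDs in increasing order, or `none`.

Answer: S1

Derivation:
Op 1: conn=25 S1=25 S2=31 S3=31 S4=31 blocked=[]
Op 2: conn=15 S1=25 S2=21 S3=31 S4=31 blocked=[]
Op 3: conn=44 S1=25 S2=21 S3=31 S4=31 blocked=[]
Op 4: conn=28 S1=25 S2=21 S3=31 S4=15 blocked=[]
Op 5: conn=28 S1=25 S2=21 S3=31 S4=38 blocked=[]
Op 6: conn=54 S1=25 S2=21 S3=31 S4=38 blocked=[]
Op 7: conn=38 S1=9 S2=21 S3=31 S4=38 blocked=[]
Op 8: conn=19 S1=-10 S2=21 S3=31 S4=38 blocked=[1]
Op 9: conn=43 S1=-10 S2=21 S3=31 S4=38 blocked=[1]
Op 10: conn=33 S1=-10 S2=21 S3=31 S4=28 blocked=[1]
Op 11: conn=21 S1=-10 S2=21 S3=31 S4=16 blocked=[1]
Op 12: conn=13 S1=-10 S2=21 S3=31 S4=8 blocked=[1]
Op 13: conn=7 S1=-10 S2=15 S3=31 S4=8 blocked=[1]
Op 14: conn=31 S1=-10 S2=15 S3=31 S4=8 blocked=[1]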